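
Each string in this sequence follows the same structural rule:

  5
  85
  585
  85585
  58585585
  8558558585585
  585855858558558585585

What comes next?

8558558585585585855858558558585585

This is a Fibonacci-style word recurrence s(k) = s(k−2)·s(k−1): e.g. 5·85 = 585.
The next term joins 8558558585585 and 585855858558558585585.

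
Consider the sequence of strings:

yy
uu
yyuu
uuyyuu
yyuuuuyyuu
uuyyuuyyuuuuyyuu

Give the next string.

This is a Fibonacci-style word recurrence s(k) = s(k−2)·s(k−1): e.g. yy·uu = yyuu.
Continuing: yyuuuuyyuu · uuyyuuyyuuuuyyuu gives term 7.

yyuuuuyyuuuuyyuuyyuuuuyyuu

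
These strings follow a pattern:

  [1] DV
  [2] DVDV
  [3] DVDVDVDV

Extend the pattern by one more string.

DVDVDVDVDVDVDVDV

s(k+1) = s(k)·s(k) — each term doubles the last.
One more doubling of DVDVDVDV gives the answer.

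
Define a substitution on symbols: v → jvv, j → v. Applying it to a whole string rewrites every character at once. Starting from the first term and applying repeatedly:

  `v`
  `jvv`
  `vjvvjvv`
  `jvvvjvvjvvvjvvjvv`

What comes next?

φ(jvvvjvvjvvvjvvjvv) expands symbol-by-symbol to v jvv jvv jvv v jvv jvv v jvv jvv jvv v jvv jvv v jvv jvv; joining the 17 pieces gives the next term.

vjvvjvvjvvvjvvjvvvjvvjvvjvvvjvvjvvvjvvjvv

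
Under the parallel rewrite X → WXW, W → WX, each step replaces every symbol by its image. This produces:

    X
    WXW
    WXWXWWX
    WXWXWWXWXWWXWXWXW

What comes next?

φ(WXWXWWXWXWWXWXWXW) expands symbol-by-symbol to WX WXW WX WXW WX WX WXW WX WXW WX WX WXW WX WXW WX WXW WX; joining the 17 pieces gives the next term.

WXWXWWXWXWWXWXWXWWXWXWWXWXWXWWXWXWWXWXWWX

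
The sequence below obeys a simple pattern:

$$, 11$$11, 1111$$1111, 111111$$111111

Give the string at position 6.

1111111111$$1111111111

Every step adds 11 to the front and 11 to the end of the previous string.
From 111111$$111111, 2 further steps: 111111$$111111 → 11111111$$11111111 → (answer).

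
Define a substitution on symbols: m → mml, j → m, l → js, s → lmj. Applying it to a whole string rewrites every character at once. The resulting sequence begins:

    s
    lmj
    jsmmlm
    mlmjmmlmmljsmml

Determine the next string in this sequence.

Rewriting the 15 symbols of mlmjmmlmmljsmml one by one yields mml js mml m mml mml js mml mml js m lmj mml mml js; concatenated:

mmljsmmlmmmlmmljsmmlmmljsmlmjmmlmmljs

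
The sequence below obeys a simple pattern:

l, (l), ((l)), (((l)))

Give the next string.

Each term wraps the previous one in ( on the left and ) on the right.
So the next term is (·(((l)))·).

((((l))))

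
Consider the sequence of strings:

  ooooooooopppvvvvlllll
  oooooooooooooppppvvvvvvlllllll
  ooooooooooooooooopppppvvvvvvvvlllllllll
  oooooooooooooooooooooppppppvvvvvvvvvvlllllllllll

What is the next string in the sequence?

ooooooooooooooooooooooooopppppppvvvvvvvvvvvvlllllllllllll

The n-th term is 4n+1 o's then n+1 p's then 2n v's then 2n+1 l's, where the shown terms are n = 2, 3, 4, 5.
Setting n = 6 gives 25, 7, 12, 13 characters in each block.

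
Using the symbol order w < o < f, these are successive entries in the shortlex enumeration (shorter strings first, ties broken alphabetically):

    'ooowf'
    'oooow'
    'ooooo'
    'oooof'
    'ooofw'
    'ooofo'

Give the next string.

oooff

Find the rightmost character of ooofo below f, bump it to the next letter, and reset everything to its right to w.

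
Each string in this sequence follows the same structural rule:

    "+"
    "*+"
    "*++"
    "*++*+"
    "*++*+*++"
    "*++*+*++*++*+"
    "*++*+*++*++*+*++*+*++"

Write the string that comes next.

Each term (from the third on) is the previous term followed by the one before it: term 3 = *+·+ = *++.
So term 8 is *++*+*++*++*+*++*+*++·*++*+*++*++*+.

*++*+*++*++*+*++*+*++*++*+*++*++*+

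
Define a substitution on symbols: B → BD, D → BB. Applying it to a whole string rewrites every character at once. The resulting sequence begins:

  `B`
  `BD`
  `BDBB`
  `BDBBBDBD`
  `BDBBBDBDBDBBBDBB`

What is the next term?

Replace each of the 16 characters of BDBBBDBDBDBBBDBB in place — BD BB BD BD BD BB BD BB BD BB BD BD BD BB BD BD — and concatenate.

BDBBBDBDBDBBBDBBBDBBBDBDBDBBBDBD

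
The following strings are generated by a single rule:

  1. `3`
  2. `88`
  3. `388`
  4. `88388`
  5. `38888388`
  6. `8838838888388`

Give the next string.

From term 3 onward, concatenate the second-to-last term with the last: 3·88 = 388, 88·388 = 88388, …
Continuing: 38888388 · 8838838888388 gives term 7.

388883888838838888388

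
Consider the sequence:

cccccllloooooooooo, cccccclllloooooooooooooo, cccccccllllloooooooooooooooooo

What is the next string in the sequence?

cccccccclllllloooooooooooooooooooooo

Reading off run lengths: c runs 5, 6, 7; l runs 3, 4, 5; o runs 10, 14, 18 — each is linear in n, where the shown terms are n = 3, 4, 5.
Setting n = 6 gives 8, 6, 22 characters in each block.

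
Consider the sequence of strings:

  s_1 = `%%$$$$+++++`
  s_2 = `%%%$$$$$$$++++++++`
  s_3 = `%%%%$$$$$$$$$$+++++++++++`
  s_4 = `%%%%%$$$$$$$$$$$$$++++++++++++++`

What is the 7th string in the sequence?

The n-th term is n+1 %'s then 3n+1 $'s then 3n+2 +'s (n = 1, 2, …).
Setting n = 7 gives 8, 22, 23 characters in each block.

%%%%%%%%$$$$$$$$$$$$$$$$$$$$$$+++++++++++++++++++++++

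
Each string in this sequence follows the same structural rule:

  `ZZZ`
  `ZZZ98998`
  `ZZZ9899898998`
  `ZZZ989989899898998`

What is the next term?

Each term is the previous one with 98998 appended.
Applying this once more to ZZZ989989899898998:

ZZZ98998989989899898998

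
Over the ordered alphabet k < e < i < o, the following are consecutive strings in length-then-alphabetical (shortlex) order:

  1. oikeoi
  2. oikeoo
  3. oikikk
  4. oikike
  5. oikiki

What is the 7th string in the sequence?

oikiek

Advancing 2 positions from oikiki through oikiki → oikiko reaches term 7.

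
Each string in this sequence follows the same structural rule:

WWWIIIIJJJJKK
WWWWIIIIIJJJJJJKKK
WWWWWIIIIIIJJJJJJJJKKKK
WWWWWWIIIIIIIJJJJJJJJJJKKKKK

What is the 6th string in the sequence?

Each string has the form W^{n+1} I^{n+2} J^{2n} K^{n}, where the shown terms are n = 2, 3, 4, 5.
At n = 7 the blocks have lengths 8, 9, 14, 7.

WWWWWWWWIIIIIIIIIJJJJJJJJJJJJJJKKKKKKK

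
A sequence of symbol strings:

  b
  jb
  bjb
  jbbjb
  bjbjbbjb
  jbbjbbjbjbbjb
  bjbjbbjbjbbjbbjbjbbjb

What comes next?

This is a Fibonacci-style word recurrence s(k) = s(k−2)·s(k−1): e.g. b·jb = bjb.
So term 8 is jbbjbbjbjbbjb·bjbjbbjbjbbjbbjbjbbjb.

jbbjbbjbjbbjbbjbjbbjbjbbjbbjbjbbjb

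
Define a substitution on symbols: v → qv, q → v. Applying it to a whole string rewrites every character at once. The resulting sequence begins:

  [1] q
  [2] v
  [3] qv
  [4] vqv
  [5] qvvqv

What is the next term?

vqvqvvqv

Rewriting each symbol of qvvqv: q→v, v→qv, v→qv, q→v, v→qv, which concatenates to v qv qv v qv.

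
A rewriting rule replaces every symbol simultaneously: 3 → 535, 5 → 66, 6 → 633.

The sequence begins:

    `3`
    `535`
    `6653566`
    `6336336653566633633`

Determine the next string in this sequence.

6335355356335355356336336653566633633633535535633535535

Applying the rule to each of the 19 symbols of 6336336653566633633 gives the pieces 633 535 535 633 535 535 633 633 66 535 66 633 633 633 535 535 633 535 535, which concatenate to the answer.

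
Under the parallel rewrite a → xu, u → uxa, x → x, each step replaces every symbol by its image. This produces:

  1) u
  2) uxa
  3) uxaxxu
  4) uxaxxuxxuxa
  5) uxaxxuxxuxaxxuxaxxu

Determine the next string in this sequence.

Replace each of the 19 characters of uxaxxuxxuxaxxuxaxxu in place — uxa x xu x x uxa x x uxa x xu x x uxa x xu x x uxa — and concatenate.

uxaxxuxxuxaxxuxaxxuxxuxaxxuxxuxa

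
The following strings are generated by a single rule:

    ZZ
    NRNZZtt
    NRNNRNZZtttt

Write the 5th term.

Every step adds NRN to the front and tt to the end of the previous string.
From NRNNRNZZtttt, 2 further steps: NRNNRNZZtttt → NRNNRNNRNZZtttttt → (answer).

NRNNRNNRNNRNZZtttttttt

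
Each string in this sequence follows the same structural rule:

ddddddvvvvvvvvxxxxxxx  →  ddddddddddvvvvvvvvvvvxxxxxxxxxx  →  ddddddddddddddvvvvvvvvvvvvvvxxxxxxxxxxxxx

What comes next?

ddddddddddddddddddvvvvvvvvvvvvvvvvvxxxxxxxxxxxxxxxx

The n-th term is 4n-2 d's then 3n+2 v's then 3n+1 x's, where the shown terms are n = 2, 3, 4.
Setting n = 5 gives 18, 17, 16 characters in each block.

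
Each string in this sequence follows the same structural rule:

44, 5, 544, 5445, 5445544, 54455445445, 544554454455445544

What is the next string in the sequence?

This is a Fibonacci-style word recurrence s(k) = s(k−1)·s(k−2): e.g. 5·44 = 544.
So term 8 is 544554454455445544·54455445445.

54455445445544554454455445445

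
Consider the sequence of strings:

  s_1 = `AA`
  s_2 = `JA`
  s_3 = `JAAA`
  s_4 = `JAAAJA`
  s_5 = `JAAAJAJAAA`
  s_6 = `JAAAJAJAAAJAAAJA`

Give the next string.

This is a Fibonacci-style word recurrence s(k) = s(k−1)·s(k−2): e.g. JA·AA = JAAA.
The next term joins JAAAJAJAAAJAAAJA and JAAAJAJAAA.

JAAAJAJAAAJAAAJAJAAAJAJAAA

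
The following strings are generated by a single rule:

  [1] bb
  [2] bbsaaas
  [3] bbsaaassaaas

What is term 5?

bbsaaassaaassaaassaaas

Every step adds saaas to the end: s(k+1) = s(k)·saaas.
From bbsaaassaaas, 2 further steps: bbsaaassaaas → bbsaaassaaassaaas → (answer).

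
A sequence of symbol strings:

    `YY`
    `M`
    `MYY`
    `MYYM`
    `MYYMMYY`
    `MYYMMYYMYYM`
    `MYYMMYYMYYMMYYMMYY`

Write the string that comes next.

MYYMMYYMYYMMYYMMYYMYYMMYYMYYM

Each term (from the third on) is the previous term followed by the one before it: term 3 = M·YY = MYY.
The next term joins MYYMMYYMYYMMYYMMYY and MYYMMYYMYYM.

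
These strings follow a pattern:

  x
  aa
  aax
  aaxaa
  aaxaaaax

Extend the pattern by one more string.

aaxaaaaxaaxaa

From term 3 onward, concatenate the last term with the second-to-last: aa·x = aax, aax·aa = aaxaa, …
Continuing: aaxaaaax · aaxaa gives term 6.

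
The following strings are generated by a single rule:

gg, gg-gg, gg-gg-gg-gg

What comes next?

Each string is two copies of the previous one joined by '-'.
One more doubling of gg-gg-gg-gg gives the answer.

gg-gg-gg-gg-gg-gg-gg-gg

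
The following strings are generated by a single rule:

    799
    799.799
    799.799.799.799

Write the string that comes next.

s(k+1) = s(k)·.·s(k) — each term doubles the last with '.' between the halves.
Doubling 799.799.799.799 with '.' between the halves:

799.799.799.799.799.799.799.799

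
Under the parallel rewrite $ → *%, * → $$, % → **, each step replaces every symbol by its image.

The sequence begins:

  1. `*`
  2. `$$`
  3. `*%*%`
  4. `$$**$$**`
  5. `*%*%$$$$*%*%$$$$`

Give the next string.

$$**$$***%*%*%*%$$**$$***%*%*%*%

Applying the rule to each of the 16 symbols of *%*%$$$$*%*%$$$$ gives the pieces $$ ** $$ ** *% *% *% *% $$ ** $$ ** *% *% *% *%, which concatenate to the answer.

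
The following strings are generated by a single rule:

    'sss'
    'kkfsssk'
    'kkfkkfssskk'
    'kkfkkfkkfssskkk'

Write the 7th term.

kkfkkfkkfkkfkkfkkfssskkkkkk

Every step adds kkf to the front and k to the end of the previous string.
From kkfkkfkkfssskkk, 3 further steps: kkfkkfkkfssskkk → kkfkkfkkfkkfssskkkk → kkfkkfkkfkkfkkfssskkkkk → (answer).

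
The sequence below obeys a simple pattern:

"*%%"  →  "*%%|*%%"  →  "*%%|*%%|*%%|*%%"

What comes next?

*%%|*%%|*%%|*%%|*%%|*%%|*%%|*%%

s(k+1) = s(k)·|·s(k) — each term doubles the last with '|' between the halves.
One more doubling of *%%|*%%|*%%|*%% gives the answer.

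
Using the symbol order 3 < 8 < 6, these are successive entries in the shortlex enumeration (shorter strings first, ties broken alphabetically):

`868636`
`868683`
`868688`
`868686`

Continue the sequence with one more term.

Treat 868686 as a base-3 numeral over the given alphabet and add one, carrying through any trailing 6's.

868663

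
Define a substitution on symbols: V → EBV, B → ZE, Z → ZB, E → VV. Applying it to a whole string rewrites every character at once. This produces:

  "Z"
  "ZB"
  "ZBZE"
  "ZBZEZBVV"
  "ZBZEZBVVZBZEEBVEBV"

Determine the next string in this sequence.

Rewriting the 18 symbols of ZBZEZBVVZBZEEBVEBV one by one yields ZB ZE ZB VV ZB ZE EBV EBV ZB ZE ZB VV VV ZE EBV VV ZE EBV; concatenated:

ZBZEZBVVZBZEEBVEBVZBZEZBVVVVZEEBVVVZEEBV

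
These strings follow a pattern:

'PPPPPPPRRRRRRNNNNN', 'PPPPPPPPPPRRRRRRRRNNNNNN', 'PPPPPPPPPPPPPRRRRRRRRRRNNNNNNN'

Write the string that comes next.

Term n consists of 3n+1 P's, followed by 2n+2 R's, followed by n+3 N's, where the shown terms are n = 2, 3, 4.
Setting n = 5 gives 16, 12, 8 characters in each block.

PPPPPPPPPPPPPPPPRRRRRRRRRRRRNNNNNNNN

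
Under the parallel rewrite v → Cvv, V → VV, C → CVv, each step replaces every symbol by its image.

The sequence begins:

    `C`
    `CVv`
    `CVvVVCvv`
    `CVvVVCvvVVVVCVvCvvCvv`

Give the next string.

CVvVVCvvVVVVCVvCvvCvvVVVVVVVVCVvVVCvvCVvCvvCvvCVvCvvCvv

φ(CVvVVCvvVVVVCVvCvvCvv) expands symbol-by-symbol to CVv VV Cvv VV VV CVv Cvv Cvv VV VV VV VV CVv VV Cvv CVv Cvv Cvv CVv Cvv Cvv; joining the 21 pieces gives the next term.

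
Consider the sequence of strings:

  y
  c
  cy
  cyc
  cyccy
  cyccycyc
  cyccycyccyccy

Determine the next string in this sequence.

cyccycyccyccycyccycyc

This is a Fibonacci-style word recurrence s(k) = s(k−1)·s(k−2): e.g. c·y = cy.
Continuing: cyccycyccyccy · cyccycyc gives term 8.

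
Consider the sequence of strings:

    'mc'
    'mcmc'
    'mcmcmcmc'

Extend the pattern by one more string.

Each string is two copies of the previous one concatenated.
Doubling mcmcmcmc:

mcmcmcmcmcmcmcmc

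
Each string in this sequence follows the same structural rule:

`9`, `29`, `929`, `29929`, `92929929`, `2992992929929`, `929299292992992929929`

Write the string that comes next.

2992992929929929299292992992929929

From term 3 onward, concatenate the second-to-last term with the last: 9·29 = 929, 29·929 = 29929, …
The next term joins 2992992929929 and 929299292992992929929.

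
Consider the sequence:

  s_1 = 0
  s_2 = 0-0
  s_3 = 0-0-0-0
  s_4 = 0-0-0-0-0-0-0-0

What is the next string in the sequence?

0-0-0-0-0-0-0-0-0-0-0-0-0-0-0-0

s(k+1) = s(k)·-·s(k) — each term doubles the last with '-' between the halves.
So the next term is two copies of 0-0-0-0-0-0-0-0 with '-' between the halves.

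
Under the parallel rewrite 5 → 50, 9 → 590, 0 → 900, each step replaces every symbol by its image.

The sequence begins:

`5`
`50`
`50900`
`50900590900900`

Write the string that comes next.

Applying the rule to each of the 14 symbols of 50900590900900 gives the pieces 50 900 590 900 900 50 590 900 590 900 900 590 900 900, which concatenate to the answer.

5090059090090050590900590900900590900900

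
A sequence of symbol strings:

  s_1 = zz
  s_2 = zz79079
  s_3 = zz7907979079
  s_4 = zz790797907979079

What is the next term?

Every step adds 79079 to the end: s(k+1) = s(k)·79079.
So the next term is zz790797907979079·79079.

zz79079790797907979079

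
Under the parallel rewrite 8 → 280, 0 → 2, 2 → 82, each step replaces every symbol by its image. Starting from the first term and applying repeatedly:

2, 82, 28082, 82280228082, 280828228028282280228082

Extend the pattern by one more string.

82280228082280828228028228082280828228028282280228082

Replace each of the 24 characters of 280828228028282280228082 in place — 82 280 2 280 82 280 82 82 280 2 82 280 82 280 82 82 280 2 82 82 280 2 280 82 — and concatenate.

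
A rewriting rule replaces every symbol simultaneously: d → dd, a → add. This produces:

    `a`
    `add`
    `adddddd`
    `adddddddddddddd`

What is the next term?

Rewriting the 15 symbols of adddddddddddddd one by one yields add dd dd dd dd dd dd dd dd dd dd dd dd dd dd; concatenated:

adddddddddddddddddddddddddddddd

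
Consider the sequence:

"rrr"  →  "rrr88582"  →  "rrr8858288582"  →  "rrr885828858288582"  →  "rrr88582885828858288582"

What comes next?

Every step adds 88582 to the end: s(k+1) = s(k)·88582.
Applying this once more to rrr88582885828858288582:

rrr8858288582885828858288582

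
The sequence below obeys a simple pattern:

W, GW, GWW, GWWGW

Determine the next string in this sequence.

GWWGWGWW

Each term (from the third on) is the previous term followed by the one before it: term 3 = GW·W = GWW.
Continuing: GWWGW · GWW gives term 5.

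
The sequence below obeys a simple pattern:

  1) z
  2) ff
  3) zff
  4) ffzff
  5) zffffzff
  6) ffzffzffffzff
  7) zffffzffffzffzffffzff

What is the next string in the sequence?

ffzffzffffzffzffffzffffzffzffffzff

Each term (from the third on) is the two preceding terms concatenated in order: term 3 = z·ff = zff.
The next term joins ffzffzffffzff and zffffzffffzffzffffzff.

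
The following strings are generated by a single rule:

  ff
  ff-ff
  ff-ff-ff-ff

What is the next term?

ff-ff-ff-ff-ff-ff-ff-ff

Every step duplicates the string with '-' between the halves.
One more doubling of ff-ff-ff-ff gives the answer.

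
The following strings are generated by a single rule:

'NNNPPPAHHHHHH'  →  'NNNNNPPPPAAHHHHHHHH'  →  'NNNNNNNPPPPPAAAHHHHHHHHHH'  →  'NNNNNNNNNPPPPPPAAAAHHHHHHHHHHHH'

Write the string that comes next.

NNNNNNNNNNNPPPPPPPAAAAAHHHHHHHHHHHHHH

Term n consists of 2n-1 N's, followed by n+1 P's, followed by n-1 A's, followed by 2n+2 H's, where the shown terms are n = 2, 3, 4, 5.
For the next term, n = 6, so the run lengths are 11, 7, 5, 14.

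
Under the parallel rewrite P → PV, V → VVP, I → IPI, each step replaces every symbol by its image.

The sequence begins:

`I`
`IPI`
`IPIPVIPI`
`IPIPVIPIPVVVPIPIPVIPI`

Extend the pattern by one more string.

Replace each of the 21 characters of IPIPVIPIPVVVPIPIPVIPI in place — IPI PV IPI PV VVP IPI PV IPI PV VVP VVP VVP PV IPI PV IPI PV VVP IPI PV IPI — and concatenate.

IPIPVIPIPVVVPIPIPVIPIPVVVPVVPVVPPVIPIPVIPIPVVVPIPIPVIPI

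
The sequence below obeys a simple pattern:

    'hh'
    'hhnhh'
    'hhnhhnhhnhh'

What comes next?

hhnhhnhhnhhnhhnhhnhhnhh

Every step duplicates the string with 'n' between the halves.
So the next term is two copies of hhnhhnhhnhh with 'n' between the halves.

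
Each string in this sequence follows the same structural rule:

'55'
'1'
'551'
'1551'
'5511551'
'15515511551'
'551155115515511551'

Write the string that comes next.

Each term (from the third on) is the two preceding terms concatenated in order: term 3 = 55·1 = 551.
The next term joins 15515511551 and 551155115515511551.

15515511551551155115515511551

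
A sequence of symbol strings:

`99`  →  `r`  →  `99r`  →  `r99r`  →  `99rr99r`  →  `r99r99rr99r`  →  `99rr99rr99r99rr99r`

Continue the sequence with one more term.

r99r99rr99r99rr99rr99r99rr99r

From term 3 onward, concatenate the second-to-last term with the last: 99·r = 99r, r·99r = r99r, …
The next term joins r99r99rr99r and 99rr99rr99r99rr99r.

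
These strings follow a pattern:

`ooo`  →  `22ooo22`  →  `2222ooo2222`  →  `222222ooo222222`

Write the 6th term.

2222222222ooo2222222222

s(k+1) = 22·s(k)·22, so each term gains 22 as a prefix and 22 as a suffix.
From 222222ooo222222, 2 further steps: 222222ooo222222 → 22222222ooo22222222 → (answer).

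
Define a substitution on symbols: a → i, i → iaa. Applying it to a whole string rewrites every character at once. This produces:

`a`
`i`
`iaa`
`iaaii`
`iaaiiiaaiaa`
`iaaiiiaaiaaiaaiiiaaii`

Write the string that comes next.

iaaiiiaaiaaiaaiiiaaiiiaaiiiaaiaaiaaiiiaaiaa

Applying the rule to each of the 21 symbols of iaaiiiaaiaaiaaiiiaaii gives the pieces iaa i i iaa iaa iaa i i iaa i i iaa i i iaa iaa iaa i i iaa iaa, which concatenate to the answer.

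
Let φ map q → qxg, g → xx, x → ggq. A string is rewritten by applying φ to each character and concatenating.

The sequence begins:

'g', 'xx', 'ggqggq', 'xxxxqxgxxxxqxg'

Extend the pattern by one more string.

ggqggqggqggqqxgggqxxggqggqggqggqqxgggqxx

φ(xxxxqxgxxxxqxg) expands symbol-by-symbol to ggq ggq ggq ggq qxg ggq xx ggq ggq ggq ggq qxg ggq xx; joining the 14 pieces gives the next term.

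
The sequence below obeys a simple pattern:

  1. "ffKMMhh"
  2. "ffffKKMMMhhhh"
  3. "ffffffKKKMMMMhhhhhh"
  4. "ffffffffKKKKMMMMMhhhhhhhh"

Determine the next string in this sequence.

Each string has the form f^{2n} K^{n} M^{n+1} h^{2n} (n = 1, 2, …).
Setting n = 5 gives 10, 5, 6, 10 characters in each block.

ffffffffffKKKKKMMMMMMhhhhhhhhhh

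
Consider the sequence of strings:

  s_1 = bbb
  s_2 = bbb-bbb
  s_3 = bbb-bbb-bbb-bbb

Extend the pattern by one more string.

Every step duplicates the string with '-' between the halves.
So the next term is two copies of bbb-bbb-bbb-bbb with '-' between the halves.

bbb-bbb-bbb-bbb-bbb-bbb-bbb-bbb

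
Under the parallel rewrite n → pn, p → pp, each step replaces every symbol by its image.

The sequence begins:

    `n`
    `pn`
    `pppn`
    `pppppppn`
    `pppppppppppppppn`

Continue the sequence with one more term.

Applying the rule to each of the 16 symbols of pppppppppppppppn gives the pieces pp pp pp pp pp pp pp pp pp pp pp pp pp pp pp pn, which concatenate to the answer.

pppppppppppppppppppppppppppppppn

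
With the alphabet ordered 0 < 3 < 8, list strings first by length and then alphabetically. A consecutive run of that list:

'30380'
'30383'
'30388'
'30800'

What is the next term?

The successor of 30800 increments the rightmost position that isn't already 8 and resets every position after it to 0.

30803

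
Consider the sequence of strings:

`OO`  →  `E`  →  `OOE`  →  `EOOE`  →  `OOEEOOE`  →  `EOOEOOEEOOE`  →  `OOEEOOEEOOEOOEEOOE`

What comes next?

EOOEOOEEOOEOOEEOOEEOOEOOEEOOE

This is a Fibonacci-style word recurrence s(k) = s(k−2)·s(k−1): e.g. OO·E = OOE.
Continuing: EOOEOOEEOOE · OOEEOOEEOOEOOEEOOE gives term 8.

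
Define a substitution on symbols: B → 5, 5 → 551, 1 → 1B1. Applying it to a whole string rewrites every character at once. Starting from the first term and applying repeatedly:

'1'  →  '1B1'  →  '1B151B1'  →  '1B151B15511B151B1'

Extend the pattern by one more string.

1B151B15511B151B15515511B11B151B15511B151B1

Applying the rule to each of the 17 symbols of 1B151B15511B151B1 gives the pieces 1B1 5 1B1 551 1B1 5 1B1 551 551 1B1 1B1 5 1B1 551 1B1 5 1B1, which concatenate to the answer.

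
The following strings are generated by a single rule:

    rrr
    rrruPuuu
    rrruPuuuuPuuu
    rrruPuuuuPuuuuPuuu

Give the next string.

Every step adds uPuuu to the end: s(k+1) = s(k)·uPuuu.
One more step from rrruPuuuuPuuuuPuuu gives the answer.

rrruPuuuuPuuuuPuuuuPuuu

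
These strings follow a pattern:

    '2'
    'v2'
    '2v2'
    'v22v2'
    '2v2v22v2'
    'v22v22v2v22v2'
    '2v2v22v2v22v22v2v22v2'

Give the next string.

v22v22v2v22v22v2v22v2v22v22v2v22v2

Each term (from the third on) is the two preceding terms concatenated in order: term 3 = 2·v2 = 2v2.
The next term joins v22v22v2v22v2 and 2v2v22v2v22v22v2v22v2.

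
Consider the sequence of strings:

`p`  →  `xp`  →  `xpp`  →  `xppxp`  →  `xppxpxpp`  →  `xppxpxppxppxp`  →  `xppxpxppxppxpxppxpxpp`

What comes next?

xppxpxppxppxpxppxpxppxppxpxppxppxp

This is a Fibonacci-style word recurrence s(k) = s(k−1)·s(k−2): e.g. xp·p = xpp.
So term 8 is xppxpxppxppxpxppxpxpp·xppxpxppxppxp.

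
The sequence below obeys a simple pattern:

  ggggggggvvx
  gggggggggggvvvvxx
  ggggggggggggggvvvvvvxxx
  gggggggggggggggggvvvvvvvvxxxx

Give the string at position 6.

gggggggggggggggggggggggvvvvvvvvvvvvxxxxxx

Reading off run lengths: g runs 8, 11, 14, 17; v runs 2, 4, 6, 8; x runs 1, 2, 3, 4 — each is linear in n, where the shown terms are n = 2, 3, 4, 5.
For term 6, n = 7, so the run lengths are 23, 12, 6.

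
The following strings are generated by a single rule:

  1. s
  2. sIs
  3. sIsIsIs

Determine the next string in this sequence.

Each string is two copies of the previous one joined by 'I'.
So the next term is two copies of sIsIsIs with 'I' between the halves.

sIsIsIsIsIsIsIs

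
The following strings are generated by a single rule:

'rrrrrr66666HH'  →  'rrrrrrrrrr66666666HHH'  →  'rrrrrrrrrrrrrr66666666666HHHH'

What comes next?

rrrrrrrrrrrrrrrrrr66666666666666HHHHH

Each string has the form r^{4n-2} 6^{3n-1} H^{n}, where the shown terms are n = 2, 3, 4.
At n = 5 the blocks have lengths 18, 14, 5.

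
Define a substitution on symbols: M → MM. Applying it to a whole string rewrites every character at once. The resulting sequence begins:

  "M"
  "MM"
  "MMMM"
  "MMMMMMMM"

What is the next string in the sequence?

Expanding MMMMMMMM: M→MM, M→MM, M→MM, M→MM, M→MM, M→MM, M→MM, M→MM. Concatenated: MM MM MM MM MM MM MM MM.

MMMMMMMMMMMMMMMM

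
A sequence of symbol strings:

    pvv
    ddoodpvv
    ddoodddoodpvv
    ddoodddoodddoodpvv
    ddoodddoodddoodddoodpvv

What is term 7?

The strings grow by a fixed prefix ddood each time.
From ddoodddoodddoodddoodpvv, 2 further steps: ddoodddoodddoodddoodpvv → ddoodddoodddoodddoodddoodpvv → (answer).

ddoodddoodddoodddoodddoodddoodpvv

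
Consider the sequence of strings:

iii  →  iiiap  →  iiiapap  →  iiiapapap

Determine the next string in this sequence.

The strings grow by a fixed suffix ap each time.
One more step from iiiapapap gives the answer.

iiiapapapap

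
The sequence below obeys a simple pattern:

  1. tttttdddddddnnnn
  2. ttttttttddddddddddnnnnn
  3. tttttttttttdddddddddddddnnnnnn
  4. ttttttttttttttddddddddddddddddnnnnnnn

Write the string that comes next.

tttttttttttttttttdddddddddddddddddddnnnnnnnn

Each string has the form t^{3n-1} d^{3n+1} n^{n+2}, where the shown terms are n = 2, 3, 4, 5.
Setting n = 6 gives 17, 19, 8 characters in each block.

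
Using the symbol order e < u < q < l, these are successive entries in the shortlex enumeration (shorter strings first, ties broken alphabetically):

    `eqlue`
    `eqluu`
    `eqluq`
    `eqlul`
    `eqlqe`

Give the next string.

Treat eqlqe as a base-4 numeral over the given alphabet and add one, carrying through any trailing l's.

eqlqu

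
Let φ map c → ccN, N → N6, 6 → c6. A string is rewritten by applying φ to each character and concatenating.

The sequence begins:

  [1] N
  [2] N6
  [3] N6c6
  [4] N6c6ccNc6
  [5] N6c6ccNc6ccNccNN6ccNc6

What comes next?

Rewriting the 22 symbols of N6c6ccNc6ccNccNN6ccNc6 one by one yields N6 c6 ccN c6 ccN ccN N6 ccN c6 ccN ccN N6 ccN ccN N6 N6 c6 ccN ccN N6 ccN c6; concatenated:

N6c6ccNc6ccNccNN6ccNc6ccNccNN6ccNccNN6N6c6ccNccNN6ccNc6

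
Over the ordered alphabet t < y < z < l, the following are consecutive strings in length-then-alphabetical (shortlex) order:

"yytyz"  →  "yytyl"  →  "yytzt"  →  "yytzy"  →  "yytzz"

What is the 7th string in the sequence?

yytlt

Continuing the enumeration 2 steps past yytzz: yytzz → yytzl → (answer).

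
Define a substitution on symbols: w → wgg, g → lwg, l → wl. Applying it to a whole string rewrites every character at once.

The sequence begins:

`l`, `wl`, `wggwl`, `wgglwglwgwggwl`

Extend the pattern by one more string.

Rewriting the 14 symbols of wgglwglwgwggwl one by one yields wgg lwg lwg wl wgg lwg wl wgg lwg wgg lwg lwg wgg wl; concatenated:

wgglwglwgwlwgglwgwlwgglwgwgglwglwgwggwl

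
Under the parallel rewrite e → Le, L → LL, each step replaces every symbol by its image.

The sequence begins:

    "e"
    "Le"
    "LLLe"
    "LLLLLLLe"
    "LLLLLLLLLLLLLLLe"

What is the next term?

Replace each of the 16 characters of LLLLLLLLLLLLLLLe in place — LL LL LL LL LL LL LL LL LL LL LL LL LL LL LL Le — and concatenate.

LLLLLLLLLLLLLLLLLLLLLLLLLLLLLLLe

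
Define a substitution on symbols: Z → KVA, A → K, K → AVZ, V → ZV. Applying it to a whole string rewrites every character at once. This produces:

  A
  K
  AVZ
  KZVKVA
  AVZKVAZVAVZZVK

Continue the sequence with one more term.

KZVKVAAVZZVKKVAZVKZVKVAKVAZVAVZ

φ(AVZKVAZVAVZZVK) expands symbol-by-symbol to K ZV KVA AVZ ZV K KVA ZV K ZV KVA KVA ZV AVZ; joining the 14 pieces gives the next term.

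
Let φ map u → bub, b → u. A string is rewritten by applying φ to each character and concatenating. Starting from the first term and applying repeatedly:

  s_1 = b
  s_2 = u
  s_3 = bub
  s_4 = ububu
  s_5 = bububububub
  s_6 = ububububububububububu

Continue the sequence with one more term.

Rewriting the 21 symbols of ububububububububububu one by one yields bub u bub u bub u bub u bub u bub u bub u bub u bub u bub u bub; concatenated:

bububububububububububububububububububububub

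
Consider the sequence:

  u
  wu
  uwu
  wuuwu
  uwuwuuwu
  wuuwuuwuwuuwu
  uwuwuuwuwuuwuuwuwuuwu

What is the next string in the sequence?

From term 3 onward, concatenate the second-to-last term with the last: u·wu = uwu, wu·uwu = wuuwu, …
Continuing: wuuwuuwuwuuwu · uwuwuuwuwuuwuuwuwuuwu gives term 8.

wuuwuuwuwuuwuuwuwuuwuwuuwuuwuwuuwu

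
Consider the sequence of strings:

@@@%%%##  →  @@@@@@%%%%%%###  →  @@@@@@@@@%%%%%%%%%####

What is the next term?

The n-th term is 3n @'s then 3n %'s then n+1 #'s (n = 1, 2, …).
For the next term, n = 4, so the run lengths are 12, 12, 5.

@@@@@@@@@@@@%%%%%%%%%%%%#####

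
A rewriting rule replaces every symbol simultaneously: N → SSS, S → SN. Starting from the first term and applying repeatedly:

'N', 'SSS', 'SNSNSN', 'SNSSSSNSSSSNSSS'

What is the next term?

Rewriting the 15 symbols of SNSSSSNSSSSNSSS one by one yields SN SSS SN SN SN SN SSS SN SN SN SN SSS SN SN SN; concatenated:

SNSSSSNSNSNSNSSSSNSNSNSNSSSSNSNSN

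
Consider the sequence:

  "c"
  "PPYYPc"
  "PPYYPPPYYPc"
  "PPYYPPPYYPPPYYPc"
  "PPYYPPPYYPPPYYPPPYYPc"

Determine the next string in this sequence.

PPYYPPPYYPPPYYPPPYYPPPYYPc

Every step adds PPYYP at the front: s(k+1) = PPYYP·s(k).
One more step from PPYYPPPYYPPPYYPPPYYPc gives the answer.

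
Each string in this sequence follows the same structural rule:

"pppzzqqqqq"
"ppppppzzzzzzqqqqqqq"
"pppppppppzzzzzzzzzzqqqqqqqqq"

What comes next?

The n-th term is 3n p's then 4n-2 z's then 2n+3 q's (n = 1, 2, …).
Setting n = 4 gives 12, 14, 11 characters in each block.

ppppppppppppzzzzzzzzzzzzzzqqqqqqqqqqq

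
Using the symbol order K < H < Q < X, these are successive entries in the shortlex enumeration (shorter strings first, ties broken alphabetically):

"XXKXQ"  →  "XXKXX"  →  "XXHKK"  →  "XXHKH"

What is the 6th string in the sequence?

XXHKX

Advancing 2 positions from XXHKH through XXHKH → XXHKQ reaches term 6.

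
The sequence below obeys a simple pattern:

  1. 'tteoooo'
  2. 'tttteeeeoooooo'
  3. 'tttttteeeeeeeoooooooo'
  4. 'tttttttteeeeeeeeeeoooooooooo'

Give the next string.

tttttttttteeeeeeeeeeeeeoooooooooooo

The n-th term is 2n t's then 3n-2 e's then 2n+2 o's (n = 1, 2, …).
Setting n = 5 gives 10, 13, 12 characters in each block.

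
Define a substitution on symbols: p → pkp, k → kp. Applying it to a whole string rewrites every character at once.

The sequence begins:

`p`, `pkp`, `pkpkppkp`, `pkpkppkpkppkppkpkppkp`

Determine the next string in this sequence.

Rewriting the 21 symbols of pkpkppkpkppkppkpkppkp one by one yields pkp kp pkp kp pkp pkp kp pkp kp pkp pkp kp pkp pkp kp pkp kp pkp pkp kp pkp; concatenated:

pkpkppkpkppkppkpkppkpkppkppkpkppkppkpkppkpkppkppkpkppkp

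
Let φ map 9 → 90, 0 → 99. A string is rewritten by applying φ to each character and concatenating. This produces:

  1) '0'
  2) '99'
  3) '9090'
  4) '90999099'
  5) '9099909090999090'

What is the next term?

Replace each of the 16 characters of 9099909090999090 in place — 90 99 90 90 90 99 90 99 90 99 90 90 90 99 90 99 — and concatenate.

90999090909990999099909090999099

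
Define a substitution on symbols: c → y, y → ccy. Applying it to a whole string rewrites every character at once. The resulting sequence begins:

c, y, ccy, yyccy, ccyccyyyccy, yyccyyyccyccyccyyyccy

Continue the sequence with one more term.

Rewriting the 21 symbols of yyccyyyccyccyccyyyccy one by one yields ccy ccy y y ccy ccy ccy y y ccy y y ccy y y ccy ccy ccy y y ccy; concatenated:

ccyccyyyccyccyccyyyccyyyccyyyccyccyccyyyccy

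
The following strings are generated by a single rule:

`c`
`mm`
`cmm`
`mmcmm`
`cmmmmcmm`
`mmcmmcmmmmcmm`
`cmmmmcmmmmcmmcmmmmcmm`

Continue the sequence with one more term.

Each term (from the third on) is the two preceding terms concatenated in order: term 3 = c·mm = cmm.
So term 8 is mmcmmcmmmmcmm·cmmmmcmmmmcmmcmmmmcmm.

mmcmmcmmmmcmmcmmmmcmmmmcmmcmmmmcmm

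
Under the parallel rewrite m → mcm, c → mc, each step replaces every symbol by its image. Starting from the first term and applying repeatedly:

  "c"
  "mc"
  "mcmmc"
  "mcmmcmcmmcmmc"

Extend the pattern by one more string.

Replace each of the 13 characters of mcmmcmcmmcmmc in place — mcm mc mcm mcm mc mcm mc mcm mcm mc mcm mcm mc — and concatenate.

mcmmcmcmmcmmcmcmmcmcmmcmmcmcmmcmmc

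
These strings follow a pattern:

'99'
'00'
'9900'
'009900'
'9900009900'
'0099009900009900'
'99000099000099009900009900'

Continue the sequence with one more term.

009900990000990099000099000099009900009900

Each term (from the third on) is the two preceding terms concatenated in order: term 3 = 99·00 = 9900.
So term 8 is 0099009900009900·99000099000099009900009900.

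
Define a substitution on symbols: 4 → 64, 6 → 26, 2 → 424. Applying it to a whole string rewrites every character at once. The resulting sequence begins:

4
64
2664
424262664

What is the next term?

Apply φ to 424262664 symbol by symbol: 4→64, 2→424, 4→64, 2→424, 6→26, 2→424, 6→26, 6→26, 4→64; joined: 64 424 64 424 26 424 26 26 64.

644246442426424262664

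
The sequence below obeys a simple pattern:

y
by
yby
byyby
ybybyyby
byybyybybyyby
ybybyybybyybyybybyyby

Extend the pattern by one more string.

byybyybybyybyybybyybybyybyybybyyby

Each term (from the third on) is the two preceding terms concatenated in order: term 3 = y·by = yby.
The next term joins byybyybybyyby and ybybyybybyybyybybyyby.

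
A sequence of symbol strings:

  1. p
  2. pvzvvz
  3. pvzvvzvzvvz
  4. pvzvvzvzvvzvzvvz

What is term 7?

Each term is the previous one with vzvvz appended.
From pvzvvzvzvvzvzvvz, 3 further steps: pvzvvzvzvvzvzvvz → pvzvvzvzvvzvzvvzvzvvz → pvzvvzvzvvzvzvvzvzvvzvzvvz → (answer).

pvzvvzvzvvzvzvvzvzvvzvzvvzvzvvz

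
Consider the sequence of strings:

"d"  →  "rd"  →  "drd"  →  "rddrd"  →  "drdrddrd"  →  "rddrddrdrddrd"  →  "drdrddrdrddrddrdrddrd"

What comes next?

From term 3 onward, concatenate the second-to-last term with the last: d·rd = drd, rd·drd = rddrd, …
Continuing: rddrddrdrddrd · drdrddrdrddrddrdrddrd gives term 8.

rddrddrdrddrddrdrddrdrddrddrdrddrd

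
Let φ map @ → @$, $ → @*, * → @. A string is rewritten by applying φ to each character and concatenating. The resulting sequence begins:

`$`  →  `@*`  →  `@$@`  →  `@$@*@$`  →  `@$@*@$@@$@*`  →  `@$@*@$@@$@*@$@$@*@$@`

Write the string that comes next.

Rewriting the 20 symbols of @$@*@$@@$@*@$@$@*@$@ one by one yields @$ @* @$ @ @$ @* @$ @$ @* @$ @ @$ @* @$ @* @$ @ @$ @* @$; concatenated:

@$@*@$@@$@*@$@$@*@$@@$@*@$@*@$@@$@*@$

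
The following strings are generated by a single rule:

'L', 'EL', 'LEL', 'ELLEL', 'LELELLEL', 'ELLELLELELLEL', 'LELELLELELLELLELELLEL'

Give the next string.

From term 3 onward, concatenate the second-to-last term with the last: L·EL = LEL, EL·LEL = ELLEL, …
Continuing: ELLELLELELLEL · LELELLELELLELLELELLEL gives term 8.

ELLELLELELLELLELELLELELLELLELELLEL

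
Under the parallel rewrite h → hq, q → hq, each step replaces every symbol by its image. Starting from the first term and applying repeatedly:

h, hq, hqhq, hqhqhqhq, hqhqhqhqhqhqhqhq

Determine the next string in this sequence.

Rewriting the 16 symbols of hqhqhqhqhqhqhqhq one by one yields hq hq hq hq hq hq hq hq hq hq hq hq hq hq hq hq; concatenated:

hqhqhqhqhqhqhqhqhqhqhqhqhqhqhqhq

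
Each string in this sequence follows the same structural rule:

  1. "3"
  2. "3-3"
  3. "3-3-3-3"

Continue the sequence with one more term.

Every step duplicates the string with '-' between the halves.
Doubling 3-3-3-3 with '-' between the halves:

3-3-3-3-3-3-3-3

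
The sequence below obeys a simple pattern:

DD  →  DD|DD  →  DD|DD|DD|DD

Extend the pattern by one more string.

s(k+1) = s(k)·|·s(k) — each term doubles the last with '|' between the halves.
Doubling DD|DD|DD|DD with '|' between the halves:

DD|DD|DD|DD|DD|DD|DD|DD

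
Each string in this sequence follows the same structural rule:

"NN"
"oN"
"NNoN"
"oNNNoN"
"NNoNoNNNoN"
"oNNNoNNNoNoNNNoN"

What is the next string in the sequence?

This is a Fibonacci-style word recurrence s(k) = s(k−2)·s(k−1): e.g. NN·oN = NNoN.
Continuing: NNoNoNNNoN · oNNNoNNNoNoNNNoN gives term 7.

NNoNoNNNoNoNNNoNNNoNoNNNoN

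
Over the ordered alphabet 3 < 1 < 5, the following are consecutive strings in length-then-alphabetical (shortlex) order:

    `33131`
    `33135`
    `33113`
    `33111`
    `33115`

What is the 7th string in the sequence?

Advancing 2 positions from 33115 through 33115 → 33153 reaches term 7.

33151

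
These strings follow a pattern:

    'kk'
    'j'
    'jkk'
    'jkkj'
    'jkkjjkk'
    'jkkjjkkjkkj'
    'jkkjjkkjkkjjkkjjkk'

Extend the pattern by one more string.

jkkjjkkjkkjjkkjjkkjkkjjkkjkkj

This is a Fibonacci-style word recurrence s(k) = s(k−1)·s(k−2): e.g. j·kk = jkk.
Continuing: jkkjjkkjkkjjkkjjkk · jkkjjkkjkkj gives term 8.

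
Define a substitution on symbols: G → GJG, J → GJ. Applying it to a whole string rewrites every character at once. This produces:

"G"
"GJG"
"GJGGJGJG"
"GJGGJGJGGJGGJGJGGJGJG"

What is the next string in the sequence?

φ(GJGGJGJGGJGGJGJGGJGJG) expands symbol-by-symbol to GJG GJ GJG GJG GJ GJG GJ GJG GJG GJ GJG GJG GJ GJG GJ GJG GJG GJ GJG GJ GJG; joining the 21 pieces gives the next term.

GJGGJGJGGJGGJGJGGJGJGGJGGJGJGGJGGJGJGGJGJGGJGGJGJGGJGJG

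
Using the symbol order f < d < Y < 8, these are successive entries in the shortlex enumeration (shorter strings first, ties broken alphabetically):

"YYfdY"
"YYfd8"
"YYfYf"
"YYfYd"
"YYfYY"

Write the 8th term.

YYf8d

Continuing the enumeration 3 steps past YYfYY: YYfYY → YYfY8 → YYf8f → (answer).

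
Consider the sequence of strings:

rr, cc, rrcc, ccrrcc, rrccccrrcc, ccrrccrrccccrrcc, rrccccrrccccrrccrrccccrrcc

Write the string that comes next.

This is a Fibonacci-style word recurrence s(k) = s(k−2)·s(k−1): e.g. rr·cc = rrcc.
Continuing: ccrrccrrccccrrcc · rrccccrrccccrrccrrccccrrcc gives term 8.

ccrrccrrccccrrccrrccccrrccccrrccrrccccrrcc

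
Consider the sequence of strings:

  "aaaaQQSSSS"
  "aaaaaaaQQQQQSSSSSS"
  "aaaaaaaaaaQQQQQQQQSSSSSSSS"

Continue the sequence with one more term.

Reading off run lengths: a runs 4, 7, 10; Q runs 2, 5, 8; S runs 4, 6, 8 — each is linear in n (n = 1, 2, …).
Setting n = 4 gives 13, 11, 10 characters in each block.

aaaaaaaaaaaaaQQQQQQQQQQQSSSSSSSSSS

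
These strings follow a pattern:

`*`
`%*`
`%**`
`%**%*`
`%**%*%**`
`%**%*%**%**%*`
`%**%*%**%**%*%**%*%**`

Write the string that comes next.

%**%*%**%**%*%**%*%**%**%*%**%**%*

This is a Fibonacci-style word recurrence s(k) = s(k−1)·s(k−2): e.g. %*·* = %**.
Continuing: %**%*%**%**%*%**%*%** · %**%*%**%**%* gives term 8.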